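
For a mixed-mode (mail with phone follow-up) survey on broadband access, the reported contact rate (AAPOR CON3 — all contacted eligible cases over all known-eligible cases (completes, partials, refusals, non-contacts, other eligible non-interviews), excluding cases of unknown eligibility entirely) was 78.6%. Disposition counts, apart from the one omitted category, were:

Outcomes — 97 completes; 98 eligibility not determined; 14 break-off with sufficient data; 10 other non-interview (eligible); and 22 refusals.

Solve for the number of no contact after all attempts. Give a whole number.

Num = 97 + 14 + 22 + 10 = 143
CON3 = 143 / D = 0.786
D = 143 / 0.786 = 181.9
Other denominator terms total 143
no contact after all attempts = 181.9 − 143 ≈ 39

39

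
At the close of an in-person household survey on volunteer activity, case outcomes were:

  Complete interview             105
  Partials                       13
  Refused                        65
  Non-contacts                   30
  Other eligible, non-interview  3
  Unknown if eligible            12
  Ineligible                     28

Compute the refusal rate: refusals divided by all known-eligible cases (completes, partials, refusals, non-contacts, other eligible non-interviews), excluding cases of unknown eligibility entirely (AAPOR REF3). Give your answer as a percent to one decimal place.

30.1%

Numerator: 65
Denom: 105 + 13 + 65 + 30 + 3 = 216
REF3 = 65 / 216 = 0.3009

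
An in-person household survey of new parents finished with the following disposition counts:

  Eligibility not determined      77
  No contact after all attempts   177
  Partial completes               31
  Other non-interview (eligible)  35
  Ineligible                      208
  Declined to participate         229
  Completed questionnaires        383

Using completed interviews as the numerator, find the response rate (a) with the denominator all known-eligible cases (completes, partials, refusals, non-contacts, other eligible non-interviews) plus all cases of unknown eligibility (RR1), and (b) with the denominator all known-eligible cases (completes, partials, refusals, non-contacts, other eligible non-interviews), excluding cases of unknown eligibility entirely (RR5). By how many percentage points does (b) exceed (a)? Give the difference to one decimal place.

Numerator: 383
Base: 383 + 31 + 229 + 177 + 35 + 77 = 932
RR1 = 383 / 932 = 0.4109
Base: 383 + 31 + 229 + 177 + 35 = 855
RR5 = 383 / 855 = 0.4480
Difference = 44.80 − 41.09 = 3.71 percentage points

3.7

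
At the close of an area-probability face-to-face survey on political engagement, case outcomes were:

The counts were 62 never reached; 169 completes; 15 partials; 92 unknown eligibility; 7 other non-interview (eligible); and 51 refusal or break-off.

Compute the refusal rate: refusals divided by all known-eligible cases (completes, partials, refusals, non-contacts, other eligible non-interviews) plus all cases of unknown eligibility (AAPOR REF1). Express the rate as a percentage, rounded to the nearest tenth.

12.9%

Top → 51
Denominator → 169 + 15 + 51 + 62 + 7 + 92 = 396
REF1 = 51 / 396 = 0.1288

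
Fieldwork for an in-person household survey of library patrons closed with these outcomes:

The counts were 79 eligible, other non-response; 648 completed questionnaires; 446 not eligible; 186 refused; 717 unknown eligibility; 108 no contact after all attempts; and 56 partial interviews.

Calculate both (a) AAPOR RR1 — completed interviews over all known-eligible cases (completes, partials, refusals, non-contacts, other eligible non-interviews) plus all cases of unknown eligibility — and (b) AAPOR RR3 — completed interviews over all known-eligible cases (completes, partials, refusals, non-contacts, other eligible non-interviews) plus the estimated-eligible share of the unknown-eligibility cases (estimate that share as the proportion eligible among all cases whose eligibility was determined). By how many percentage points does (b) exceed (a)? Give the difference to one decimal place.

4.8

Top = 648
Denom = 648 + 56 + 186 + 108 + 79 + 717 = 1794
RR1 = 648 / 1794 = 0.3612
Determined eligible = 648 + 56 + 186 + 108 + 79 = 1077
e = 1077 / (1077 + 446) = 1077 / 1523 = 0.7072
e × U = 0.7072 × 717 = 507.06
Denom = 1077 + 507.06 = 1584.06
RR3 = 648 / 1584.06 = 0.4091
Difference = 40.91 − 36.12 = 4.79 percentage points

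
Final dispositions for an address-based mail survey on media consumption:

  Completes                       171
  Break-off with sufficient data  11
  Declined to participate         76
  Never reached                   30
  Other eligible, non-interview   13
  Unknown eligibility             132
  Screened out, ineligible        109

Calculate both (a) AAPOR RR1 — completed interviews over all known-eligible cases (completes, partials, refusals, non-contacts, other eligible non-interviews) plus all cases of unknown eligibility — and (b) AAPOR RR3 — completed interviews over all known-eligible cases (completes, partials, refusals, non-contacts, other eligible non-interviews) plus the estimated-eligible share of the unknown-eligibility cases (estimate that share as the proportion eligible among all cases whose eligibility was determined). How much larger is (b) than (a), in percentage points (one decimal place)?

Top = 171
Denom = 171 + 11 + 76 + 30 + 13 + 132 = 433
RR1 = 171 / 433 = 0.3949
Known eligible = 171 + 11 + 76 + 30 + 13 = 301
e = 301 / (301 + 109) = 301 / 410 = 0.7341
Estimated eligible among unknowns = 0.7341 × 132 = 96.90
Denom = 301 + 96.90 = 397.90
RR3 = 171 / 397.90 = 0.4298
Difference = 42.98 − 39.49 = 3.49 percentage points

3.5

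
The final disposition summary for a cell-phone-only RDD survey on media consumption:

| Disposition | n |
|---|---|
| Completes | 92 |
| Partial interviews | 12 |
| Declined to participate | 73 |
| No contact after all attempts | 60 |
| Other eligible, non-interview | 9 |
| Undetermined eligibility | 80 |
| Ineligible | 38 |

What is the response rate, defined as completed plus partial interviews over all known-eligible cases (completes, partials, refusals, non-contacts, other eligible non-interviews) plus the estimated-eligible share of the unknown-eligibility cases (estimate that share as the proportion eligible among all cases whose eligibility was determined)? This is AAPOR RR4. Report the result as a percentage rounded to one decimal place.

Numerator → 92 + 12 = 104
Known eligible → 92 + 12 + 73 + 60 + 9 = 246
e = 246 / (246 + 38) = 246 / 284 = 0.8662
Eligible share of unknowns → 0.8662 × 80 = 69.30
Denominator → 246 + 69.30 = 315.30
RR4 = 104 / 315.30 = 0.3298

33.0%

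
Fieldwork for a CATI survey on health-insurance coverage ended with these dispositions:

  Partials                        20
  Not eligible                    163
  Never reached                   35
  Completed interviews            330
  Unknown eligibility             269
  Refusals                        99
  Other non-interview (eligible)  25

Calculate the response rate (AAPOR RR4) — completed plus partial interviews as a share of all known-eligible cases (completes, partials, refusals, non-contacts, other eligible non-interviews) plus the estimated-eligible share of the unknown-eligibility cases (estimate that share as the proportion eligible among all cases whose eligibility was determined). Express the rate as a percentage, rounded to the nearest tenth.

49.1%

Num: 330 + 20 = 350
Determined eligible: 330 + 20 + 99 + 35 + 25 = 509
e = 509 / (509 + 163) = 509 / 672 = 0.7574
Eligible share of unknowns: 0.7574 × 269 = 203.74
Base: 509 + 203.74 = 712.74
RR4 = 350 / 712.74 = 0.4911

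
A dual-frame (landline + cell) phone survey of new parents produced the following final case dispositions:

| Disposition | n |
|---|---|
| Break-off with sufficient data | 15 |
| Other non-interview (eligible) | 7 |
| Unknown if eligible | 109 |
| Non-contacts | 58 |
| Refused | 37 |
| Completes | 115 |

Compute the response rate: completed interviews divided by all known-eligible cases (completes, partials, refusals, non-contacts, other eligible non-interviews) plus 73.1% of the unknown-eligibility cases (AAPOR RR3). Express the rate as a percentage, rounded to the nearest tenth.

36.9%

Top → 115
Eligible (known) → 115 + 15 + 37 + 58 + 7 = 232
Estimated eligible among unknowns → 0.7310 × 109 = 79.68
Denom → 232 + 79.68 = 311.68
RR3 = 115 / 311.68 = 0.3690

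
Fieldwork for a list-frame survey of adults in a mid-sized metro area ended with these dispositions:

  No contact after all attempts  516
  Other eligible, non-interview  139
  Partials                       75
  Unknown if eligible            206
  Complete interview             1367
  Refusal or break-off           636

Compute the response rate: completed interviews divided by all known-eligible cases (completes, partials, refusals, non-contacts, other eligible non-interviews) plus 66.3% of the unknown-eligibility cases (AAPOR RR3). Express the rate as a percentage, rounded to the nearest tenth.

47.6%

Top: 1367
Eligible (known): 1367 + 75 + 636 + 516 + 139 = 2733
Eligible share of unknowns: 0.6630 × 206 = 136.58
Denom: 2733 + 136.58 = 2869.58
RR3 = 1367 / 2869.58 = 0.4764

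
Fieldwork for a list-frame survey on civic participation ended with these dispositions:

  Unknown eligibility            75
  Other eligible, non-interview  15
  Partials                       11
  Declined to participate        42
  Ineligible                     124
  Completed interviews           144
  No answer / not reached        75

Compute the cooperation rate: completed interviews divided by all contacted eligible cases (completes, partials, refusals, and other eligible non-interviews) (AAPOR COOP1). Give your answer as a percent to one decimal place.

67.9%

Top = 144
Denominator = 144 + 11 + 42 + 15 = 212
COOP1 = 144 / 212 = 0.6792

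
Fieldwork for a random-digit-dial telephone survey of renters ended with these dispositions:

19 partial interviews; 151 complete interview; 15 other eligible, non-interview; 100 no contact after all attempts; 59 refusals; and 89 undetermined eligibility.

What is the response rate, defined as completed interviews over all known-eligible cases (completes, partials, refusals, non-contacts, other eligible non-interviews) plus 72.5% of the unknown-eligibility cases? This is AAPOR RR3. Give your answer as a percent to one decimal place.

37.0%

Top → 151
Eligible (known) → 151 + 19 + 59 + 100 + 15 = 344
Eligible share of unknowns → 0.7250 × 89 = 64.52
Denom → 344 + 64.52 = 408.52
RR3 = 151 / 408.52 = 0.3696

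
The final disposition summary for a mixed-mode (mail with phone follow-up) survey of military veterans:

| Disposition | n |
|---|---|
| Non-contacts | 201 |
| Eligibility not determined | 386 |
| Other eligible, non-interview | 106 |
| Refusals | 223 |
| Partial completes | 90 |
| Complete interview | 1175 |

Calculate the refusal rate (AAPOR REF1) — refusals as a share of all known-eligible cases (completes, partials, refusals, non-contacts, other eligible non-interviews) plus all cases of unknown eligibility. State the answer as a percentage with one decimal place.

10.2%

Top: 223
Base: 1175 + 90 + 223 + 201 + 106 + 386 = 2181
REF1 = 223 / 2181 = 0.1022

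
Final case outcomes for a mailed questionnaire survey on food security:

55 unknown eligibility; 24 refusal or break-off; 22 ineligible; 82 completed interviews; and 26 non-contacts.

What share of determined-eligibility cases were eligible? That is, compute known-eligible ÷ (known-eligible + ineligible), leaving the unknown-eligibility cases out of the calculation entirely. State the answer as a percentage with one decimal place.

85.7%

Determined eligible: 82 + 24 + 26 = 132
e = 132 / (132 + 22) = 132 / 154 = 0.8571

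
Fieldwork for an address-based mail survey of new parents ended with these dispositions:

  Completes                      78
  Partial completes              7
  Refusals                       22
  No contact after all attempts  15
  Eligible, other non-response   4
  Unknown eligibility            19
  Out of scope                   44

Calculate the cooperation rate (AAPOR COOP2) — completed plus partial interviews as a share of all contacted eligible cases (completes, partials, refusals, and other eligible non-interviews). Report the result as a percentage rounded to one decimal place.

Numerator = 78 + 7 = 85
Denominator = 78 + 7 + 22 + 4 = 111
COOP2 = 85 / 111 = 0.7658

76.6%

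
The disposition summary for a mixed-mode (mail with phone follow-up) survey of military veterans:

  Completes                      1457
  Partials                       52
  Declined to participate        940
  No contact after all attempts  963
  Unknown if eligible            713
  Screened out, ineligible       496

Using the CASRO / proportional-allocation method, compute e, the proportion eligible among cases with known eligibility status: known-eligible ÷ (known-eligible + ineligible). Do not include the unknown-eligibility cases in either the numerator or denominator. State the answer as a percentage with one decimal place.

Eligible (known) = 1457 + 52 + 940 + 963 = 3412
e = 3412 / (3412 + 496) = 3412 / 3908 = 0.8731

87.3%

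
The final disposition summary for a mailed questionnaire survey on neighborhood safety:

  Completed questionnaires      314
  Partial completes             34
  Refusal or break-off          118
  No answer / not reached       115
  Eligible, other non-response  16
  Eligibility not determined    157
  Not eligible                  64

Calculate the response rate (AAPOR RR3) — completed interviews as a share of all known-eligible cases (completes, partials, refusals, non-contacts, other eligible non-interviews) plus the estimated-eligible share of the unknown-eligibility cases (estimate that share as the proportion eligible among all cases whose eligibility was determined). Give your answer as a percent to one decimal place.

42.5%

Numerator → 314
Determined eligible → 314 + 34 + 118 + 115 + 16 = 597
e = 597 / (597 + 64) = 597 / 661 = 0.9032
Estimated eligible among unknowns → 0.9032 × 157 = 141.80
Denominator → 597 + 141.80 = 738.80
RR3 = 314 / 738.80 = 0.4250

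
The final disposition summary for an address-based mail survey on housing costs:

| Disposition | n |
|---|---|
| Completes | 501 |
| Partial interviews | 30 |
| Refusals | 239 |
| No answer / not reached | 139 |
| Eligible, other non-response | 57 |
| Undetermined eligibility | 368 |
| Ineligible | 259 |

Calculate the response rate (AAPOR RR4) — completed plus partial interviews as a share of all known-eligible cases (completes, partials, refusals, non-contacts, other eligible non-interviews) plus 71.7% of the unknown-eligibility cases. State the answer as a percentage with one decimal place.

Num → 501 + 30 = 531
Known eligible → 501 + 30 + 239 + 139 + 57 = 966
e × U → 0.7170 × 368 = 263.86
Denominator → 966 + 263.86 = 1229.86
RR4 = 531 / 1229.86 = 0.4318

43.2%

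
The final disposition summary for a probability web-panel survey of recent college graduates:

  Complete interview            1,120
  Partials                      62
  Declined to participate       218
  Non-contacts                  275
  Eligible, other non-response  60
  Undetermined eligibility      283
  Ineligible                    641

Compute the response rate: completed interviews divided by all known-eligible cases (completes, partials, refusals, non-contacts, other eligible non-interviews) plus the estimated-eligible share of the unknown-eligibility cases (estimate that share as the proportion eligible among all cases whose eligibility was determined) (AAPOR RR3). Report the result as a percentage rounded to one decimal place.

Top = 1120
Determined eligible = 1120 + 62 + 218 + 275 + 60 = 1735
e = 1735 / (1735 + 641) = 1735 / 2376 = 0.7302
e × U = 0.7302 × 283 = 206.65
Base = 1735 + 206.65 = 1941.65
RR3 = 1120 / 1941.65 = 0.5768

57.7%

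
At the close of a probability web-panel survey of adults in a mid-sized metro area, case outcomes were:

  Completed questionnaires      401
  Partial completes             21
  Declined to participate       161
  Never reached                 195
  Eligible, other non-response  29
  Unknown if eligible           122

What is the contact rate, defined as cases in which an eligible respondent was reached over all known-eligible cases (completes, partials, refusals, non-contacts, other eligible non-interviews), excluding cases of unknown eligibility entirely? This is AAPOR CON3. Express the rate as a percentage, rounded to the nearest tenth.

75.8%

Numerator: 401 + 21 + 161 + 29 = 612
Denom: 401 + 21 + 161 + 195 + 29 = 807
CON3 = 612 / 807 = 0.7584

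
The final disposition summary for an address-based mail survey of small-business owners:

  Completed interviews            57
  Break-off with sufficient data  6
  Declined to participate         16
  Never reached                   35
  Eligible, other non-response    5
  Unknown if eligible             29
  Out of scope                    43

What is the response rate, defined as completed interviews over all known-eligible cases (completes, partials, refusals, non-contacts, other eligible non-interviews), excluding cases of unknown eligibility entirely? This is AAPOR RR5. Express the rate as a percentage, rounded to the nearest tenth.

Num = 57
Base = 57 + 6 + 16 + 35 + 5 = 119
RR5 = 57 / 119 = 0.4790

47.9%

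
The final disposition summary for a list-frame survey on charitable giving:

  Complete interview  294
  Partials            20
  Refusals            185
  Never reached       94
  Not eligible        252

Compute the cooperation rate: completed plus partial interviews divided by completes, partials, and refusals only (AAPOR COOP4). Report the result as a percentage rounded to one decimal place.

Top = 294 + 20 = 314
Denom = 294 + 20 + 185 = 499
COOP4 = 314 / 499 = 0.6293

62.9%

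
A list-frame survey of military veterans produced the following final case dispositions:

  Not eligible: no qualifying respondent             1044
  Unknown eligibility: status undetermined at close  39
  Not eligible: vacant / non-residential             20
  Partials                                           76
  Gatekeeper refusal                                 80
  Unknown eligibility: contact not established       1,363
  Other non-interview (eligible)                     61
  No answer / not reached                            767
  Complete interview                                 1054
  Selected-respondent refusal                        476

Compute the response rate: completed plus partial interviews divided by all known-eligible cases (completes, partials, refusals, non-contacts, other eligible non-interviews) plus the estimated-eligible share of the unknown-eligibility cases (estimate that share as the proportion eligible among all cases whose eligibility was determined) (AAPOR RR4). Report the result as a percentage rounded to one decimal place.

Declined to participate = 80 + 476 = 556
Unknown eligibility = 1363 + 39 = 1402
Screened out, ineligible = 1044 + 20 = 1064
Numerator → 1054 + 76 = 1130
Eligible (known) → 1054 + 76 + 556 + 767 + 61 = 2514
e = 2514 / (2514 + 1064) = 2514 / 3578 = 0.7026
e × U → 0.7026 × 1402 = 985.05
Denom → 2514 + 985.05 = 3499.05
RR4 = 1130 / 3499.05 = 0.3229

32.3%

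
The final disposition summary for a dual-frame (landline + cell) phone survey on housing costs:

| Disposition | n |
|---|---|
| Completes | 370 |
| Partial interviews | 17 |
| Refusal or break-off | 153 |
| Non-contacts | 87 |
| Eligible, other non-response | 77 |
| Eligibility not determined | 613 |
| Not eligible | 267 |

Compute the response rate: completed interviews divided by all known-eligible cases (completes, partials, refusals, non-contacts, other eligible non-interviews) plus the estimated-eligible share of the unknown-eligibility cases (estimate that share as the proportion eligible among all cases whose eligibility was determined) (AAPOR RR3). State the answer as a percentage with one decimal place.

Num = 370
Eligible (known) = 370 + 17 + 153 + 87 + 77 = 704
e = 704 / (704 + 267) = 704 / 971 = 0.7250
Estimated eligible among unknowns = 0.7250 × 613 = 444.43
Denominator = 704 + 444.43 = 1148.43
RR3 = 370 / 1148.43 = 0.3222

32.2%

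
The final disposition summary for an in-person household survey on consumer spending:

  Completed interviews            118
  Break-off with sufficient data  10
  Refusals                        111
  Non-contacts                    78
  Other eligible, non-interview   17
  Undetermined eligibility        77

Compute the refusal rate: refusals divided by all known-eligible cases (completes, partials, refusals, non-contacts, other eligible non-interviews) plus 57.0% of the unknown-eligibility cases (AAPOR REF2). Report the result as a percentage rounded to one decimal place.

29.4%

Top: 111
Determined eligible: 118 + 10 + 111 + 78 + 17 = 334
Estimated eligible among unknowns: 0.5700 × 77 = 43.89
Base: 334 + 43.89 = 377.89
REF2 = 111 / 377.89 = 0.2937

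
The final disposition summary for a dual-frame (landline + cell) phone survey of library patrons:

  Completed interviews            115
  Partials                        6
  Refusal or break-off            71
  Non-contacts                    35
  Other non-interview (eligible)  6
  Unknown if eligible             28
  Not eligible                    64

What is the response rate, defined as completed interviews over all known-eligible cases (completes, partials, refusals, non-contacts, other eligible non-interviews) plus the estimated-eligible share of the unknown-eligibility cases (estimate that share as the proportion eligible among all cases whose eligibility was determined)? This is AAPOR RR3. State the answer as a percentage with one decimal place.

Top → 115
Eligible (known) → 115 + 6 + 71 + 35 + 6 = 233
e = 233 / (233 + 64) = 233 / 297 = 0.7845
e × U → 0.7845 × 28 = 21.97
Base → 233 + 21.97 = 254.97
RR3 = 115 / 254.97 = 0.4510

45.1%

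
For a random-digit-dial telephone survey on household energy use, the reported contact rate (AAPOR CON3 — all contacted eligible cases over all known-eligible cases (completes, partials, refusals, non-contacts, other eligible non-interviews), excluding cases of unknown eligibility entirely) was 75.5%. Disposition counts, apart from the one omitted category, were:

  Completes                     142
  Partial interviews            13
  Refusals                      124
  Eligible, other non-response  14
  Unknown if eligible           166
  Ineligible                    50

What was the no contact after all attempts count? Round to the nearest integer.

Numerator: 142 + 13 + 124 + 14 = 293
CON3 = 293 / D = 0.755
D = 293 / 0.755 = 388.1
Other denominator terms total 293
no contact after all attempts = 388.1 − 293 ≈ 95

95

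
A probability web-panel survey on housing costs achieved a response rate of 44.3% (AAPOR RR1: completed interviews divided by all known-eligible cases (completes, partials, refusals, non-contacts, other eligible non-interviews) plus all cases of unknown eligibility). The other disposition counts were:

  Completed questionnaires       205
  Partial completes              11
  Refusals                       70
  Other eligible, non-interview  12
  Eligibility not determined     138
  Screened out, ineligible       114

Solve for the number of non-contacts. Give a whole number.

27

RR1 = 205 / D = 0.443
D = 205 / 0.443 = 462.8
Remaining denominator categories sum to 436
non-contacts = 462.8 − 436 ≈ 27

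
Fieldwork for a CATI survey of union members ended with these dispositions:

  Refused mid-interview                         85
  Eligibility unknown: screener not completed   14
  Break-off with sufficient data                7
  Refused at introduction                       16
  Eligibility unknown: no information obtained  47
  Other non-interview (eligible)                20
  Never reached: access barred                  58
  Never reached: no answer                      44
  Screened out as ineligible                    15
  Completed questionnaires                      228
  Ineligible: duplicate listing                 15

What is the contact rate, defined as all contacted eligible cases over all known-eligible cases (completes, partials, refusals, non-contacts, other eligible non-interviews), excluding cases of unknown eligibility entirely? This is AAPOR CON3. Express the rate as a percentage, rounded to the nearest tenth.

Refusal or break-off = 16 + 85 = 101
Never reached = 44 + 58 = 102
Unknown if eligible = 14 + 47 = 61
Not eligible = 15 + 15 = 30
Top = 228 + 7 + 101 + 20 = 356
Denominator = 228 + 7 + 101 + 102 + 20 = 458
CON3 = 356 / 458 = 0.7773

77.7%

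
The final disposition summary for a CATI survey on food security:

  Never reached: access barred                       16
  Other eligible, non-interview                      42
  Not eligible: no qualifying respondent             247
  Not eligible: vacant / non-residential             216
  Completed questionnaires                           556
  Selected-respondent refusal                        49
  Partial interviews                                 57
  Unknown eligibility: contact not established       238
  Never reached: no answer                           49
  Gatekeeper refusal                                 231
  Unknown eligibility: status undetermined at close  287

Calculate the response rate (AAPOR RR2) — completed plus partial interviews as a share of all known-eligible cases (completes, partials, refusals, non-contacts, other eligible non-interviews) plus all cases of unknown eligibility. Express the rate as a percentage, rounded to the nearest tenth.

Refusal or break-off = 231 + 49 = 280
No answer / not reached = 49 + 16 = 65
Eligibility not determined = 238 + 287 = 525
Not eligible = 247 + 216 = 463
Top = 556 + 57 = 613
Denom = 556 + 57 + 280 + 65 + 42 + 525 = 1525
RR2 = 613 / 1525 = 0.4020

40.2%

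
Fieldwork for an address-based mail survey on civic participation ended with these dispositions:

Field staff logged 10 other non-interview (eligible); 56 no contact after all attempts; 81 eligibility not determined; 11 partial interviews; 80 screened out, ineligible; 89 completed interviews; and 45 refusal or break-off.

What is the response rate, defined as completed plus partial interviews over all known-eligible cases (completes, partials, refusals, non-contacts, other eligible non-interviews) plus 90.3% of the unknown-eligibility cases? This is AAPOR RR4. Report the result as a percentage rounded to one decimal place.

35.2%

Num: 89 + 11 = 100
Determined eligible: 89 + 11 + 45 + 56 + 10 = 211
e × U: 0.9030 × 81 = 73.14
Denominator: 211 + 73.14 = 284.14
RR4 = 100 / 284.14 = 0.3519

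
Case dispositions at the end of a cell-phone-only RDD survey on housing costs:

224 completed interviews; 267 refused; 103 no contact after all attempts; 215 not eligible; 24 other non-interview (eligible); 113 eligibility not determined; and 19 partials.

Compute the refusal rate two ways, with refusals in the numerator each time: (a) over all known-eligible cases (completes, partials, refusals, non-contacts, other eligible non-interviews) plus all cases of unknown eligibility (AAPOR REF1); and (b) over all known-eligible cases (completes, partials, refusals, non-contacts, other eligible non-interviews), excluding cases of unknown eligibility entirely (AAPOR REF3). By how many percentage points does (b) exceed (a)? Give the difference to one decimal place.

Num = 267
Denominator = 224 + 19 + 267 + 103 + 24 + 113 = 750
REF1 = 267 / 750 = 0.3560
Denominator = 224 + 19 + 267 + 103 + 24 = 637
REF3 = 267 / 637 = 0.4192
Difference = 41.92 − 35.60 = 6.32 percentage points

6.3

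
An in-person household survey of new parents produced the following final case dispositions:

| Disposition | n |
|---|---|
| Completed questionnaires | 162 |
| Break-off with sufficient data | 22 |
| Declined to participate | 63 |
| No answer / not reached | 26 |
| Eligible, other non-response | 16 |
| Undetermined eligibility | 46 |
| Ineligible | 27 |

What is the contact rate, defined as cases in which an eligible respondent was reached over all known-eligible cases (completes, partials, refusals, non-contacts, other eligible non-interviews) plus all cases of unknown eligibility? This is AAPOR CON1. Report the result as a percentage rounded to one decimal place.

Num = 162 + 22 + 63 + 16 = 263
Denominator = 162 + 22 + 63 + 26 + 16 + 46 = 335
CON1 = 263 / 335 = 0.7851

78.5%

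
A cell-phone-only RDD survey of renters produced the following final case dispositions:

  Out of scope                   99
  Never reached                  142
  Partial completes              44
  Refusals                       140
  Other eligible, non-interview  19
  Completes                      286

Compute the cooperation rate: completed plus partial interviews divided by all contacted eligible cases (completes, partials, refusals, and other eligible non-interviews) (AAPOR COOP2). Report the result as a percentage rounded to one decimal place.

67.5%

Numerator → 286 + 44 = 330
Denom → 286 + 44 + 140 + 19 = 489
COOP2 = 330 / 489 = 0.6748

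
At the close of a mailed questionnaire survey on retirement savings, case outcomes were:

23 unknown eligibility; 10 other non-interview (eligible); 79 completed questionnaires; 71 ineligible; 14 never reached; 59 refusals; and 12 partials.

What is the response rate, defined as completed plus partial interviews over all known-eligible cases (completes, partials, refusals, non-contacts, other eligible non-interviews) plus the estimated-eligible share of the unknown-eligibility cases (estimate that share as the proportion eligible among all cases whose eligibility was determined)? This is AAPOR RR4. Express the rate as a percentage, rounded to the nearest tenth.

47.8%

Num → 79 + 12 = 91
Known eligible → 79 + 12 + 59 + 14 + 10 = 174
e = 174 / (174 + 71) = 174 / 245 = 0.7102
e × U → 0.7102 × 23 = 16.33
Base → 174 + 16.33 = 190.33
RR4 = 91 / 190.33 = 0.4781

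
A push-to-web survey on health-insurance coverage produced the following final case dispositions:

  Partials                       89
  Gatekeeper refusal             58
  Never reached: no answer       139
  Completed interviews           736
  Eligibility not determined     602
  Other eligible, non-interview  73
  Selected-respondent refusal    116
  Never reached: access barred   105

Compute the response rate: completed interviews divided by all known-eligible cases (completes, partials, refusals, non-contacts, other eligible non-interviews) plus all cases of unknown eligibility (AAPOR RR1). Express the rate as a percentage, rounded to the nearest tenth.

Refusal or break-off = 58 + 116 = 174
No contact after all attempts = 139 + 105 = 244
Top = 736
Denominator = 736 + 89 + 174 + 244 + 73 + 602 = 1918
RR1 = 736 / 1918 = 0.3837

38.4%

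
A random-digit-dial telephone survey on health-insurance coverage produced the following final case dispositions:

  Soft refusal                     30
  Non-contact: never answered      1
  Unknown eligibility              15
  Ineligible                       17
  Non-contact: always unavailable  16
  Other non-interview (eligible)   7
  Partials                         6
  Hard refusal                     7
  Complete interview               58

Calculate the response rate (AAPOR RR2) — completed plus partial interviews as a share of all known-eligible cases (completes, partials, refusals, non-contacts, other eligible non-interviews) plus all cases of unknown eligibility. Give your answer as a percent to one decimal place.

Refused = 7 + 30 = 37
Never reached = 1 + 16 = 17
Num = 58 + 6 = 64
Denominator = 58 + 6 + 37 + 17 + 7 + 15 = 140
RR2 = 64 / 140 = 0.4571

45.7%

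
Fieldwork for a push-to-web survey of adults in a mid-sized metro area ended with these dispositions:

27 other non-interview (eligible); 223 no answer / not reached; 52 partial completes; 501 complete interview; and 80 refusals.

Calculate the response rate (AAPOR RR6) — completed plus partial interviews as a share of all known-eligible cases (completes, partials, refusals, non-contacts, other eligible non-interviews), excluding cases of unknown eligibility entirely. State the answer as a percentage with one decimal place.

62.6%

Num = 501 + 52 = 553
Denominator = 501 + 52 + 80 + 223 + 27 = 883
RR6 = 553 / 883 = 0.6263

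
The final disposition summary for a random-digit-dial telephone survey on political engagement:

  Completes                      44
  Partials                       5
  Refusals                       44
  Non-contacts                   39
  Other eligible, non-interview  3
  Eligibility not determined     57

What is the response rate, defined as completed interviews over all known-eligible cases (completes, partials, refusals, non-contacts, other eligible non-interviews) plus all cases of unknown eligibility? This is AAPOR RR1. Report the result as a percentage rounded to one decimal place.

Top: 44
Denominator: 44 + 5 + 44 + 39 + 3 + 57 = 192
RR1 = 44 / 192 = 0.2292

22.9%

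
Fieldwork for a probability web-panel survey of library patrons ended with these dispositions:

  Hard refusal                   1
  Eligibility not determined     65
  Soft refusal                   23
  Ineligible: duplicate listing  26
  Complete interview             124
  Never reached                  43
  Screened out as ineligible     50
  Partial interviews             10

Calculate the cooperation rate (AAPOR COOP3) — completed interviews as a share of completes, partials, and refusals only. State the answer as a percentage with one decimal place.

Refusals = 1 + 23 = 24
Not eligible = 50 + 26 = 76
Numerator = 124
Denominator = 124 + 10 + 24 = 158
COOP3 = 124 / 158 = 0.7848

78.5%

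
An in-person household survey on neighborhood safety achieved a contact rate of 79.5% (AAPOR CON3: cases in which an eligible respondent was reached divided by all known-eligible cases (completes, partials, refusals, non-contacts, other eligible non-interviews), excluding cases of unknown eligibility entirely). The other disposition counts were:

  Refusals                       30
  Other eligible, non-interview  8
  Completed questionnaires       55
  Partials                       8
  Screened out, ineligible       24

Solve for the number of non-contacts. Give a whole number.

26

Num → 55 + 8 + 30 + 8 = 101
CON3 = 101 / D = 0.795
D = 101 / 0.795 = 127.0
Remaining denominator categories sum to 101
non-contacts = 127.0 − 101 ≈ 26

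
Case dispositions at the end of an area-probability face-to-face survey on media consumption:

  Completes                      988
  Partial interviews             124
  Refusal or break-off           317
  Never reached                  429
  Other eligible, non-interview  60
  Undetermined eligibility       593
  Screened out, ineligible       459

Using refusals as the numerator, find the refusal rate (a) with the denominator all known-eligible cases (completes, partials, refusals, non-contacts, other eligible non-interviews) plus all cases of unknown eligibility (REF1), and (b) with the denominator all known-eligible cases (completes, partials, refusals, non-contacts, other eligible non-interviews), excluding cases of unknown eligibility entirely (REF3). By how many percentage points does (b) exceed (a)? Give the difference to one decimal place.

3.9

Num: 317
Denominator: 988 + 124 + 317 + 429 + 60 + 593 = 2511
REF1 = 317 / 2511 = 0.1262
Denominator: 988 + 124 + 317 + 429 + 60 = 1918
REF3 = 317 / 1918 = 0.1653
Difference = 16.53 − 12.62 = 3.91 percentage points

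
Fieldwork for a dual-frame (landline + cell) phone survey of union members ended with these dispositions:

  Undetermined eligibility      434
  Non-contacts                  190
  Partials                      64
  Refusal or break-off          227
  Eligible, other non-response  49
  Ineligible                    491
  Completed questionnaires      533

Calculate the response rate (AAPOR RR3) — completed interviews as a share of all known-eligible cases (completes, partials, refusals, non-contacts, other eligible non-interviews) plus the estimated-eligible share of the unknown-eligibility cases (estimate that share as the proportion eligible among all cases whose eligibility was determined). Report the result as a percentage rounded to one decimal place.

Num: 533
Known eligible: 533 + 64 + 227 + 190 + 49 = 1063
e = 1063 / (1063 + 491) = 1063 / 1554 = 0.6840
Eligible share of unknowns: 0.6840 × 434 = 296.86
Denom: 1063 + 296.86 = 1359.86
RR3 = 533 / 1359.86 = 0.3920

39.2%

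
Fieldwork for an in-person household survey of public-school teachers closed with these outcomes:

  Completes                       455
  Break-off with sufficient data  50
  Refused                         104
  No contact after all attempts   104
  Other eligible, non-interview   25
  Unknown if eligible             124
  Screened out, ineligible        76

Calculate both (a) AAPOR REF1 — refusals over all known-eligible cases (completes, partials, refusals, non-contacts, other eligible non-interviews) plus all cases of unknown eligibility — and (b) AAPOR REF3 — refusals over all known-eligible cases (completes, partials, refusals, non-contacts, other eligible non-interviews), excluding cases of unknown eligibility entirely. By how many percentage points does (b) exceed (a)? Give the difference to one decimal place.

Num = 104
Base = 455 + 50 + 104 + 104 + 25 + 124 = 862
REF1 = 104 / 862 = 0.1206
Base = 455 + 50 + 104 + 104 + 25 = 738
REF3 = 104 / 738 = 0.1409
Difference = 14.09 − 12.06 = 2.03 percentage points

2.0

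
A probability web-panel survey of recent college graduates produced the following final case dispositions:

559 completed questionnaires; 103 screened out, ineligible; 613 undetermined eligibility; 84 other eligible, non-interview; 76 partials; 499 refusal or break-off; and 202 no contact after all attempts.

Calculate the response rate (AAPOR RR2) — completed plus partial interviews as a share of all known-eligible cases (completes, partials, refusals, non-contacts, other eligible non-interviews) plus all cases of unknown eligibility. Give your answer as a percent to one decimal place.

31.2%

Top → 559 + 76 = 635
Denom → 559 + 76 + 499 + 202 + 84 + 613 = 2033
RR2 = 635 / 2033 = 0.3123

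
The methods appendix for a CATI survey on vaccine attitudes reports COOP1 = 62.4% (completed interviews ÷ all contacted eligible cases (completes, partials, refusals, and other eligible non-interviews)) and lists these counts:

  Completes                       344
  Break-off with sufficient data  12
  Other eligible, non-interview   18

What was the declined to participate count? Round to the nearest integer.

177

COOP1 = 344 / D = 0.624
D = 344 / 0.624 = 551.3
Remaining denominator categories sum to 374
declined to participate = 551.3 − 374 ≈ 177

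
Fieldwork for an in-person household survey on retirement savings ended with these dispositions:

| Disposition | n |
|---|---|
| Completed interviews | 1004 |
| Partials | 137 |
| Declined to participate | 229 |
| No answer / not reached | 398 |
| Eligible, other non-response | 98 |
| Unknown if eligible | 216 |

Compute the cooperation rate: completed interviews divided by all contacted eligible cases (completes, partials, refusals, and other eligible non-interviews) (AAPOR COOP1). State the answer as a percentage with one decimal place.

Numerator: 1004
Denom: 1004 + 137 + 229 + 98 = 1468
COOP1 = 1004 / 1468 = 0.6839

68.4%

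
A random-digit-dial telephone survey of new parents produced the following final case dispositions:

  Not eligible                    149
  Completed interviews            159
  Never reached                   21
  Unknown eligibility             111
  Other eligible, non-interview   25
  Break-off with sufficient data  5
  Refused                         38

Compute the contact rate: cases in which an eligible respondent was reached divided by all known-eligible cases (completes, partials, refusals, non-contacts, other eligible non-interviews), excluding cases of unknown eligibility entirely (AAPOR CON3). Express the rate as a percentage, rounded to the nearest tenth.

91.5%

Top: 159 + 5 + 38 + 25 = 227
Denominator: 159 + 5 + 38 + 21 + 25 = 248
CON3 = 227 / 248 = 0.9153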